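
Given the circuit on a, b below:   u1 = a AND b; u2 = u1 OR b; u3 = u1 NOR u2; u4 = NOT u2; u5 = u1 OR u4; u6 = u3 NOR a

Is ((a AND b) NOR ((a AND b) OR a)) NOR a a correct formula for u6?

u1 = a AND b
u2 = u1 OR b = (a AND b) OR b
u3 = u1 NOR u2 = (a AND b) NOR ((a AND b) OR b)
u6 = u3 NOR a = ((a AND b) NOR ((a AND b) OR b)) NOR a
At a=0, b=1: circuit gives 1, formula gives 0.

No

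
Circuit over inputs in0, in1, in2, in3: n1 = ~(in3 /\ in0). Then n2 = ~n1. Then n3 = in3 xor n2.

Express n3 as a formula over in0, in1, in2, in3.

n1 = ~(in3 /\ in0)
n2 = ~n1 = ~(~(in3 /\ in0))
n3 = in3 xor n2 = in3 xor ~(~(in3 /\ in0))

in3 xor ~(~(in3 /\ in0))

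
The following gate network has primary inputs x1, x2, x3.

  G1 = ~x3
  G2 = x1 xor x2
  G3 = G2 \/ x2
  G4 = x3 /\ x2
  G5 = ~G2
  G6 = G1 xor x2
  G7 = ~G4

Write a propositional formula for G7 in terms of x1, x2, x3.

~(x3 /\ x2)

G4 = x3 /\ x2
G7 = ~G4 = ~(x3 /\ x2)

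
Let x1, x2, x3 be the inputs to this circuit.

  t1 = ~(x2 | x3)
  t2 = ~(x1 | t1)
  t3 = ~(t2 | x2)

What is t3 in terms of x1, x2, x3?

t1 = ~(x2 | x3)
t2 = ~(x1 | t1) = ~(x1 | (~(x2 | x3)))
t3 = ~(t2 | x2) = ~((~(x1 | (~(x2 | x3)))) | x2)

~((~(x1 | (~(x2 | x3)))) | x2)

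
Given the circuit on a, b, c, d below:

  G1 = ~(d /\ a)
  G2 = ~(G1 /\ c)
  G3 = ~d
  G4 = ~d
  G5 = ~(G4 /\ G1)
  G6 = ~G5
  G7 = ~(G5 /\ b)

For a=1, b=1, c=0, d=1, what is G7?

G1 = ~(1 /\ 1) = 0
G4 = ~1 = 0
G5 = ~(0 /\ 0) = 1
G7 = ~(1 /\ 1) = 0

0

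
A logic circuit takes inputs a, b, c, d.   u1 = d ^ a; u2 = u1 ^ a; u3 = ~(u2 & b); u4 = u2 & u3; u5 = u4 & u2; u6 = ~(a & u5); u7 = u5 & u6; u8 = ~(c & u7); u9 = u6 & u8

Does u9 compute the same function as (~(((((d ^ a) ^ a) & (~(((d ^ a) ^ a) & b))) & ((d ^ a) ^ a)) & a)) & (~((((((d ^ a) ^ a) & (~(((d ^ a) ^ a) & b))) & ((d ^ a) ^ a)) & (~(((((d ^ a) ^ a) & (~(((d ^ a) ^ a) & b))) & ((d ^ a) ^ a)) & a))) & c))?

u1 = d ^ a
u2 = u1 ^ a = (d ^ a) ^ a
u3 = ~(u2 & b) = ~(((d ^ a) ^ a) & b)
u4 = u2 & u3 = ((d ^ a) ^ a) & (~(((d ^ a) ^ a) & b))
u5 = u4 & u2 = (((d ^ a) ^ a) & (~(((d ^ a) ^ a) & b))) & ((d ^ a) ^ a)
u6 = ~(a & u5) = ~(a & ((((d ^ a) ^ a) & (~(((d ^ a) ^ a) & b))) & ((d ^ a) ^ a)))
u7 = u5 & u6 = ((((d ^ a) ^ a) & (~(((d ^ a) ^ a) & b))) & ((d ^ a) ^ a)) & (~(a & ((((d ^ a) ^ a) & (~(((d ^ a) ^ a) & b))) & ((d ^ a) ^ a))))
u8 = ~(c & u7) = ~(c & (((((d ^ a) ^ a) & (~(((d ^ a) ^ a) & b))) & ((d ^ a) ^ a)) & (~(a & ((((d ^ a) ^ a) & (~(((d ^ a) ^ a) & b))) & ((d ^ a) ^ a))))))
u9 = u6 & u8 = (~(a & ((((d ^ a) ^ a) & (~(((d ^ a) ^ a) & b))) & ((d ^ a) ^ a)))) & (~(c & (((((d ^ a) ^ a) & (~(((d ^ a) ^ a) & b))) & ((d ^ a) ^ a)) & (~(a & ((((d ^ a) ^ a) & (~(((d ^ a) ^ a) & b))) & ((d ^ a) ^ a)))))))
At a=0, b=0, c=1, d=1: circuit gives 0, formula gives 0.
At a=0, b=0, c=0, d=0: circuit gives 1, formula gives 1.
Agrees on all 16 inputs.

Yes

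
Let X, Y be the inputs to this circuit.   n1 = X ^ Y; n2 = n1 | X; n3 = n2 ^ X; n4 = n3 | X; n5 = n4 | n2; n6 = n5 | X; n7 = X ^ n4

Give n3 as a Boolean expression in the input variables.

((X ^ Y) | X) ^ X

n1 = X ^ Y
n2 = n1 | X = (X ^ Y) | X
n3 = n2 ^ X = ((X ^ Y) | X) ^ X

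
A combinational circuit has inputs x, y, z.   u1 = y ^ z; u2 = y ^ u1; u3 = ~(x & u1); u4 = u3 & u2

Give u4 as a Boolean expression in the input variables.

u1 = y ^ z
u2 = y ^ u1 = y ^ (y ^ z)
u3 = ~(x & u1) = ~(x & (y ^ z))
u4 = u3 & u2 = (~(x & (y ^ z))) & (y ^ (y ^ z))

(~(x & (y ^ z))) & (y ^ (y ^ z))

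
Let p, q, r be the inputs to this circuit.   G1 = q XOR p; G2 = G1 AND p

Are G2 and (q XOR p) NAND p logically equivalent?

No

G1 = q XOR p
G2 = G1 AND p = (q XOR p) AND p
At p=0, q=0, r=0: circuit gives 0, formula gives 1.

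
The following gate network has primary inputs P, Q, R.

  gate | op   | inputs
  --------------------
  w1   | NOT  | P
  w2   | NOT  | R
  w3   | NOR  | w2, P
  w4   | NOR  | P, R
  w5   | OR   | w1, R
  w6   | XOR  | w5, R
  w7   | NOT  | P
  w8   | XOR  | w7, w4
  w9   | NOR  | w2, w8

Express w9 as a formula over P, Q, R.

NOT R NOR (NOT P XOR (P NOR R))

w2 = NOT R
w4 = P NOR R
w7 = NOT P
w8 = w7 XOR w4 = NOT P XOR (P NOR R)
w9 = w2 NOR w8 = NOT R NOR (NOT P XOR (P NOR R))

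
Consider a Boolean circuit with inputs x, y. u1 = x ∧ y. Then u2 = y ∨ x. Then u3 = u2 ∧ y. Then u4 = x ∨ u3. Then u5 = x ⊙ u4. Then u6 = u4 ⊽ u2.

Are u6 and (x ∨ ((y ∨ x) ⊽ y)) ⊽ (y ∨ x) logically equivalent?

No

u2 = y ∨ x
u3 = u2 ∧ y = (y ∨ x) ∧ y
u4 = x ∨ u3 = x ∨ ((y ∨ x) ∧ y)
u6 = u4 ⊽ u2 = (x ∨ ((y ∨ x) ∧ y)) ⊽ (y ∨ x)
At x=0, y=0: circuit gives 1, formula gives 0.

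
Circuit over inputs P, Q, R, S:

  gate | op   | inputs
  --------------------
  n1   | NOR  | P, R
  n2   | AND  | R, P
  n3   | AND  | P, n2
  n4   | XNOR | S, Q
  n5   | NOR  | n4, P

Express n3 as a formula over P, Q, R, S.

n2 = R AND P
n3 = P AND n2 = P AND (R AND P)

P AND (R AND P)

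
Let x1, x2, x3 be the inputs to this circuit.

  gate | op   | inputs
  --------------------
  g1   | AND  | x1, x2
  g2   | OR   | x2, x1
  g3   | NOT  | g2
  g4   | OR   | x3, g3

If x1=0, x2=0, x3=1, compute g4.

1

g2 = 0 OR 0 = 0
g3 = NOT 0 = 1
g4 = 1 OR 1 = 1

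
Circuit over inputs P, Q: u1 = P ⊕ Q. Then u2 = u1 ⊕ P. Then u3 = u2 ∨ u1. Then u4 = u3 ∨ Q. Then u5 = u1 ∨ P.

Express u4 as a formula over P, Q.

u1 = P ⊕ Q
u2 = u1 ⊕ P = (P ⊕ Q) ⊕ P
u3 = u2 ∨ u1 = ((P ⊕ Q) ⊕ P) ∨ (P ⊕ Q)
u4 = u3 ∨ Q = (((P ⊕ Q) ⊕ P) ∨ (P ⊕ Q)) ∨ Q

(((P ⊕ Q) ⊕ P) ∨ (P ⊕ Q)) ∨ Q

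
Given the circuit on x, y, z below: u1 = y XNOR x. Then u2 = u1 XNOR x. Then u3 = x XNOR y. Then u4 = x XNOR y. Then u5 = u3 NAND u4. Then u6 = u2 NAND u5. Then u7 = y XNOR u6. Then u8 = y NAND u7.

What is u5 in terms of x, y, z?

(x XNOR y) NAND (x XNOR y)

u3 = x XNOR y
u4 = x XNOR y
u5 = u3 NAND u4 = (x XNOR y) NAND (x XNOR y)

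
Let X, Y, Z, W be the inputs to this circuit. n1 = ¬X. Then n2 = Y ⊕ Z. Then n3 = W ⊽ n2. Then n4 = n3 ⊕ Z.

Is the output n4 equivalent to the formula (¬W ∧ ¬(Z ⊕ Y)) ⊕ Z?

n2 = Y ⊕ Z
n3 = W ⊽ n2 = W ⊽ (Y ⊕ Z)
n4 = n3 ⊕ Z = (W ⊽ (Y ⊕ Z)) ⊕ Z
At X=0, Y=0, Z=0, W=1: circuit gives 0, formula gives 0.
At X=0, Y=0, Z=0, W=0: circuit gives 1, formula gives 1.
Agrees on all 16 inputs.

Yes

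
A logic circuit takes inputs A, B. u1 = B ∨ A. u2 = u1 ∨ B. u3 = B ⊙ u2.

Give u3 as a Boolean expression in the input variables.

u1 = B ∨ A
u2 = u1 ∨ B = (B ∨ A) ∨ B
u3 = B ⊙ u2 = B ⊙ ((B ∨ A) ∨ B)

B ⊙ ((B ∨ A) ∨ B)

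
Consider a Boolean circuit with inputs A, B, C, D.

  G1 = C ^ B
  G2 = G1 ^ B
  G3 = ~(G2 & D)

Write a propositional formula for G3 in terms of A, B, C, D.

G1 = C ^ B
G2 = G1 ^ B = (C ^ B) ^ B
G3 = ~(G2 & D) = ~(((C ^ B) ^ B) & D)

~(((C ^ B) ^ B) & D)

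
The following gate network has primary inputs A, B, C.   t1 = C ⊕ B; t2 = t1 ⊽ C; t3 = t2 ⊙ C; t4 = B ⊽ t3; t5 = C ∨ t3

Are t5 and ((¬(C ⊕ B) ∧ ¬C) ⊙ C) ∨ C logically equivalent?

Yes

t1 = C ⊕ B
t2 = t1 ⊽ C = (C ⊕ B) ⊽ C
t3 = t2 ⊙ C = ((C ⊕ B) ⊽ C) ⊙ C
t5 = C ∨ t3 = C ∨ (((C ⊕ B) ⊽ C) ⊙ C)
At A=0, B=0, C=0: circuit gives 0, formula gives 0.
At A=0, B=0, C=1: circuit gives 1, formula gives 1.
Agrees on all 8 inputs.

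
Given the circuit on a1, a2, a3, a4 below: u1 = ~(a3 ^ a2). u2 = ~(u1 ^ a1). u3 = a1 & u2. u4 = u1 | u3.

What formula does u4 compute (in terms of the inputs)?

u1 = ~(a3 ^ a2)
u2 = ~(u1 ^ a1) = ~((~(a3 ^ a2)) ^ a1)
u3 = a1 & u2 = a1 & (~((~(a3 ^ a2)) ^ a1))
u4 = u1 | u3 = (~(a3 ^ a2)) | (a1 & (~((~(a3 ^ a2)) ^ a1)))

(~(a3 ^ a2)) | (a1 & (~((~(a3 ^ a2)) ^ a1)))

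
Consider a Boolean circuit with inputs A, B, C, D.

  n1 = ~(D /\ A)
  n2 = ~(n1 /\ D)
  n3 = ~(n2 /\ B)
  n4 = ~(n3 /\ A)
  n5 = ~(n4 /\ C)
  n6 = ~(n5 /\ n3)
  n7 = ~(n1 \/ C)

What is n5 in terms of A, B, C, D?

n1 = ~(D /\ A)
n2 = ~(n1 /\ D) = ~((~(D /\ A)) /\ D)
n3 = ~(n2 /\ B) = ~((~((~(D /\ A)) /\ D)) /\ B)
n4 = ~(n3 /\ A) = ~((~((~((~(D /\ A)) /\ D)) /\ B)) /\ A)
n5 = ~(n4 /\ C) = ~((~((~((~((~(D /\ A)) /\ D)) /\ B)) /\ A)) /\ C)

~((~((~((~((~(D /\ A)) /\ D)) /\ B)) /\ A)) /\ C)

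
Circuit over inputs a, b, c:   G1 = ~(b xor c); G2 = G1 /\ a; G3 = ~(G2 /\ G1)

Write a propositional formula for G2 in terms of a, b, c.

(~(b xor c)) /\ a

G1 = ~(b xor c)
G2 = G1 /\ a = (~(b xor c)) /\ a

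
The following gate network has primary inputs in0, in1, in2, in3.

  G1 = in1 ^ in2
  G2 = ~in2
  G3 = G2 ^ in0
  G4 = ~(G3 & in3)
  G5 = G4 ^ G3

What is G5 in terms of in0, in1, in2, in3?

G2 = ~in2
G3 = G2 ^ in0 = ~in2 ^ in0
G4 = ~(G3 & in3) = ~((~in2 ^ in0) & in3)
G5 = G4 ^ G3 = (~((~in2 ^ in0) & in3)) ^ (~in2 ^ in0)

(~((~in2 ^ in0) & in3)) ^ (~in2 ^ in0)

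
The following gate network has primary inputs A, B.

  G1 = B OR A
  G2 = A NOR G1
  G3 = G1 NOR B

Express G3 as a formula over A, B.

G1 = B OR A
G3 = G1 NOR B = (B OR A) NOR B

(B OR A) NOR B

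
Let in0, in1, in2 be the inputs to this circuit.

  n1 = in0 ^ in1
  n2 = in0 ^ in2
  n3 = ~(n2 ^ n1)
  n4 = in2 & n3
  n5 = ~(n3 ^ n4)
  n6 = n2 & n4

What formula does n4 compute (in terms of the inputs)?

in2 & (~((in0 ^ in2) ^ (in0 ^ in1)))

n1 = in0 ^ in1
n2 = in0 ^ in2
n3 = ~(n2 ^ n1) = ~((in0 ^ in2) ^ (in0 ^ in1))
n4 = in2 & n3 = in2 & (~((in0 ^ in2) ^ (in0 ^ in1)))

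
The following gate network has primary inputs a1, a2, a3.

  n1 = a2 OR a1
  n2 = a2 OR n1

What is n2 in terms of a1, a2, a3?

a2 OR (a2 OR a1)

n1 = a2 OR a1
n2 = a2 OR n1 = a2 OR (a2 OR a1)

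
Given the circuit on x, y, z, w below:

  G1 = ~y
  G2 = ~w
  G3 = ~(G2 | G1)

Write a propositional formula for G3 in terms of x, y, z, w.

G1 = ~y
G2 = ~w
G3 = ~(G2 | G1) = ~(~w | ~y)

~(~w | ~y)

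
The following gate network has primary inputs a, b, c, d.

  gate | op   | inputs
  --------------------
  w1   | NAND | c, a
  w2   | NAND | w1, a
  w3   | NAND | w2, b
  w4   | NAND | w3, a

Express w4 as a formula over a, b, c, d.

(((c NAND a) NAND a) NAND b) NAND a

w1 = c NAND a
w2 = w1 NAND a = (c NAND a) NAND a
w3 = w2 NAND b = ((c NAND a) NAND a) NAND b
w4 = w3 NAND a = (((c NAND a) NAND a) NAND b) NAND a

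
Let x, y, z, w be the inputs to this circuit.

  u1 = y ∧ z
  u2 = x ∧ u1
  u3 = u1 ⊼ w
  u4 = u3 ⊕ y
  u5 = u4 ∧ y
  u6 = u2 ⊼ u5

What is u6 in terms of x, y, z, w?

(x ∧ (y ∧ z)) ⊼ ((((y ∧ z) ⊼ w) ⊕ y) ∧ y)

u1 = y ∧ z
u2 = x ∧ u1 = x ∧ (y ∧ z)
u3 = u1 ⊼ w = (y ∧ z) ⊼ w
u4 = u3 ⊕ y = ((y ∧ z) ⊼ w) ⊕ y
u5 = u4 ∧ y = (((y ∧ z) ⊼ w) ⊕ y) ∧ y
u6 = u2 ⊼ u5 = (x ∧ (y ∧ z)) ⊼ ((((y ∧ z) ⊼ w) ⊕ y) ∧ y)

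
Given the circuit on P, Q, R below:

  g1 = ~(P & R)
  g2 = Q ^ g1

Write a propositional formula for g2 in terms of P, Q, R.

g1 = ~(P & R)
g2 = Q ^ g1 = Q ^ (~(P & R))

Q ^ (~(P & R))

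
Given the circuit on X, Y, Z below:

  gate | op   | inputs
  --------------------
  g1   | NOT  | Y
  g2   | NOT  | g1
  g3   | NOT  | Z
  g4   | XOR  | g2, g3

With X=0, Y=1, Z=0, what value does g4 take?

0

g1 = NOT 1 = 0
g2 = NOT 0 = 1
g3 = NOT 0 = 1
g4 = 1 XOR 1 = 0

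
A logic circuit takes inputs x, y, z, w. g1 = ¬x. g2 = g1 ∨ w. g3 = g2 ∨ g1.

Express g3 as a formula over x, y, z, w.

g1 = ¬x
g2 = g1 ∨ w = ¬x ∨ w
g3 = g2 ∨ g1 = (¬x ∨ w) ∨ ¬x

(¬x ∨ w) ∨ ¬x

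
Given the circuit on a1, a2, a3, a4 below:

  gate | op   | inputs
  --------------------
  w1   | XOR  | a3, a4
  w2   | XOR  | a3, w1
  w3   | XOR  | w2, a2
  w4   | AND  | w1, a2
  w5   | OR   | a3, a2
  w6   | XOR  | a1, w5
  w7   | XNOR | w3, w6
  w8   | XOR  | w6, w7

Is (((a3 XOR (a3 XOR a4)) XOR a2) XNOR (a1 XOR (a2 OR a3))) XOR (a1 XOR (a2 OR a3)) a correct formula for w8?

w1 = a3 XOR a4
w2 = a3 XOR w1 = a3 XOR (a3 XOR a4)
w3 = w2 XOR a2 = (a3 XOR (a3 XOR a4)) XOR a2
w5 = a3 OR a2
w6 = a1 XOR w5 = a1 XOR (a3 OR a2)
w7 = w3 XNOR w6 = ((a3 XOR (a3 XOR a4)) XOR a2) XNOR (a1 XOR (a3 OR a2))
w8 = w6 XOR w7 = (a1 XOR (a3 OR a2)) XOR (((a3 XOR (a3 XOR a4)) XOR a2) XNOR (a1 XOR (a3 OR a2)))
At a1=0, a2=0, a3=0, a4=1: circuit gives 0, formula gives 0.
At a1=0, a2=0, a3=0, a4=0: circuit gives 1, formula gives 1.
Agrees on all 16 inputs.

Yes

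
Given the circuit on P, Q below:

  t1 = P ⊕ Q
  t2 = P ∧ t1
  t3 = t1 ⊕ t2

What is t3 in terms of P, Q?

t1 = P ⊕ Q
t2 = P ∧ t1 = P ∧ (P ⊕ Q)
t3 = t1 ⊕ t2 = (P ⊕ Q) ⊕ (P ∧ (P ⊕ Q))

(P ⊕ Q) ⊕ (P ∧ (P ⊕ Q))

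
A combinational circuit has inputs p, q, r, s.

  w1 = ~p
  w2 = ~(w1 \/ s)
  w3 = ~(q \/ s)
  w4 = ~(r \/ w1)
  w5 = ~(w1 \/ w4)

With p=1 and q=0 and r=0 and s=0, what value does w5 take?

w1 = ~1 = 0
w4 = ~(0 \/ 0) = 1
w5 = ~(0 \/ 1) = 0

0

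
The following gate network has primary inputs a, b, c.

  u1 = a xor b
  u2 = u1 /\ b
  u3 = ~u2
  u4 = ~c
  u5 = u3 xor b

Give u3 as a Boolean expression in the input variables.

u1 = a xor b
u2 = u1 /\ b = (a xor b) /\ b
u3 = ~u2 = ~((a xor b) /\ b)

~((a xor b) /\ b)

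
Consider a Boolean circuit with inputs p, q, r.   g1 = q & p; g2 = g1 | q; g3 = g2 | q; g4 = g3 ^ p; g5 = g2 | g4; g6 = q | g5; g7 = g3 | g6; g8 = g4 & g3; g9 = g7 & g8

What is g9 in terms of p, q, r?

((((q & p) | q) | q) | (q | (((q & p) | q) | ((((q & p) | q) | q) ^ p)))) & (((((q & p) | q) | q) ^ p) & (((q & p) | q) | q))

g1 = q & p
g2 = g1 | q = (q & p) | q
g3 = g2 | q = ((q & p) | q) | q
g4 = g3 ^ p = (((q & p) | q) | q) ^ p
g5 = g2 | g4 = ((q & p) | q) | ((((q & p) | q) | q) ^ p)
g6 = q | g5 = q | (((q & p) | q) | ((((q & p) | q) | q) ^ p))
g7 = g3 | g6 = (((q & p) | q) | q) | (q | (((q & p) | q) | ((((q & p) | q) | q) ^ p)))
g8 = g4 & g3 = ((((q & p) | q) | q) ^ p) & (((q & p) | q) | q)
g9 = g7 & g8 = ((((q & p) | q) | q) | (q | (((q & p) | q) | ((((q & p) | q) | q) ^ p)))) & (((((q & p) | q) | q) ^ p) & (((q & p) | q) | q))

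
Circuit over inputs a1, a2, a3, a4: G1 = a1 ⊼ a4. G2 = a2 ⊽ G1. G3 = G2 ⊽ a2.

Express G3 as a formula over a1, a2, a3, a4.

(a2 ⊽ (a1 ⊼ a4)) ⊽ a2

G1 = a1 ⊼ a4
G2 = a2 ⊽ G1 = a2 ⊽ (a1 ⊼ a4)
G3 = G2 ⊽ a2 = (a2 ⊽ (a1 ⊼ a4)) ⊽ a2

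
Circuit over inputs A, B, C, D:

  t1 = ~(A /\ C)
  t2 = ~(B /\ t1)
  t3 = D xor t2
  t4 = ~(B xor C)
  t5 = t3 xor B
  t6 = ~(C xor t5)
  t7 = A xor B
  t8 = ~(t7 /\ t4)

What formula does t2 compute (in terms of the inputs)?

~(B /\ (~(A /\ C)))

t1 = ~(A /\ C)
t2 = ~(B /\ t1) = ~(B /\ (~(A /\ C)))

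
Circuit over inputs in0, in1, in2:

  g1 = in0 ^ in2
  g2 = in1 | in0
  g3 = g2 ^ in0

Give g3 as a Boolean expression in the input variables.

g2 = in1 | in0
g3 = g2 ^ in0 = (in1 | in0) ^ in0

(in1 | in0) ^ in0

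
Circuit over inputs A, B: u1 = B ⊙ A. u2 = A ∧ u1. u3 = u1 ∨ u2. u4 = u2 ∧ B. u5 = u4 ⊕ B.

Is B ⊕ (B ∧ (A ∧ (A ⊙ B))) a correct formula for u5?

Yes

u1 = B ⊙ A
u2 = A ∧ u1 = A ∧ (B ⊙ A)
u4 = u2 ∧ B = (A ∧ (B ⊙ A)) ∧ B
u5 = u4 ⊕ B = ((A ∧ (B ⊙ A)) ∧ B) ⊕ B
At A=0, B=0: circuit gives 0, formula gives 0.
At A=0, B=1: circuit gives 1, formula gives 1.
Agrees on all 4 inputs.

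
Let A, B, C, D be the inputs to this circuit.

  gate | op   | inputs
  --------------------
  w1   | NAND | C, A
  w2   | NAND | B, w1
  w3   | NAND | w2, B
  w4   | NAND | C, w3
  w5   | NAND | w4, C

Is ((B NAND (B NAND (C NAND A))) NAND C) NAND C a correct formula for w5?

Yes

w1 = C NAND A
w2 = B NAND w1 = B NAND (C NAND A)
w3 = w2 NAND B = (B NAND (C NAND A)) NAND B
w4 = C NAND w3 = C NAND ((B NAND (C NAND A)) NAND B)
w5 = w4 NAND C = (C NAND ((B NAND (C NAND A)) NAND B)) NAND C
At A=1, B=1, C=1, D=0: circuit gives 0, formula gives 0.
At A=0, B=0, C=0, D=0: circuit gives 1, formula gives 1.
Agrees on all 16 inputs.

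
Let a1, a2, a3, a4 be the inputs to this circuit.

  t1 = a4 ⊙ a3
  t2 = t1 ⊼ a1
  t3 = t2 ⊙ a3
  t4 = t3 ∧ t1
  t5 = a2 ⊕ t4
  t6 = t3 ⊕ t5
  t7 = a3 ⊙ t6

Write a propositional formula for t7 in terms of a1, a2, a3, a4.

a3 ⊙ ((((a4 ⊙ a3) ⊼ a1) ⊙ a3) ⊕ (a2 ⊕ ((((a4 ⊙ a3) ⊼ a1) ⊙ a3) ∧ (a4 ⊙ a3))))

t1 = a4 ⊙ a3
t2 = t1 ⊼ a1 = (a4 ⊙ a3) ⊼ a1
t3 = t2 ⊙ a3 = ((a4 ⊙ a3) ⊼ a1) ⊙ a3
t4 = t3 ∧ t1 = (((a4 ⊙ a3) ⊼ a1) ⊙ a3) ∧ (a4 ⊙ a3)
t5 = a2 ⊕ t4 = a2 ⊕ ((((a4 ⊙ a3) ⊼ a1) ⊙ a3) ∧ (a4 ⊙ a3))
t6 = t3 ⊕ t5 = (((a4 ⊙ a3) ⊼ a1) ⊙ a3) ⊕ (a2 ⊕ ((((a4 ⊙ a3) ⊼ a1) ⊙ a3) ∧ (a4 ⊙ a3)))
t7 = a3 ⊙ t6 = a3 ⊙ ((((a4 ⊙ a3) ⊼ a1) ⊙ a3) ⊕ (a2 ⊕ ((((a4 ⊙ a3) ⊼ a1) ⊙ a3) ∧ (a4 ⊙ a3))))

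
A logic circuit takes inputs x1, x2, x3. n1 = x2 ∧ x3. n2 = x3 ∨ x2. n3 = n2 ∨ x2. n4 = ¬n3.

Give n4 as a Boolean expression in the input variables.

n2 = x3 ∨ x2
n3 = n2 ∨ x2 = (x3 ∨ x2) ∨ x2
n4 = ¬n3 = ¬((x3 ∨ x2) ∨ x2)

¬((x3 ∨ x2) ∨ x2)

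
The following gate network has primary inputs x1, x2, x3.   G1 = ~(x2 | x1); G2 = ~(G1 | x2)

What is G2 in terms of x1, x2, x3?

~((~(x2 | x1)) | x2)

G1 = ~(x2 | x1)
G2 = ~(G1 | x2) = ~((~(x2 | x1)) | x2)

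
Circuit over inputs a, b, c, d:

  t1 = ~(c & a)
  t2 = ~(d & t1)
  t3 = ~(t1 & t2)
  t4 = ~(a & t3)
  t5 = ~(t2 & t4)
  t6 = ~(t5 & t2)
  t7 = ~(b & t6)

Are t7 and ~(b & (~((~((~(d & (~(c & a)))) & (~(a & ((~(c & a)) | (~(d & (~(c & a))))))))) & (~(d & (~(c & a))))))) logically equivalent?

No

t1 = ~(c & a)
t2 = ~(d & t1) = ~(d & (~(c & a)))
t3 = ~(t1 & t2) = ~((~(c & a)) & (~(d & (~(c & a)))))
t4 = ~(a & t3) = ~(a & (~((~(c & a)) & (~(d & (~(c & a)))))))
t5 = ~(t2 & t4) = ~((~(d & (~(c & a)))) & (~(a & (~((~(c & a)) & (~(d & (~(c & a)))))))))
t6 = ~(t5 & t2) = ~((~((~(d & (~(c & a)))) & (~(a & (~((~(c & a)) & (~(d & (~(c & a)))))))))) & (~(d & (~(c & a)))))
t7 = ~(b & t6) = ~(b & (~((~((~(d & (~(c & a)))) & (~(a & (~((~(c & a)) & (~(d & (~(c & a)))))))))) & (~(d & (~(c & a)))))))
At a=1, b=1, c=0, d=0: circuit gives 0, formula gives 1.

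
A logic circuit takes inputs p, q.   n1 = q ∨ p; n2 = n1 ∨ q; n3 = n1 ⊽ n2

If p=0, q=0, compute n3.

1

n1 = 0 ∨ 0 = 0
n2 = 0 ∨ 0 = 0
n3 = 0 ⊽ 0 = 1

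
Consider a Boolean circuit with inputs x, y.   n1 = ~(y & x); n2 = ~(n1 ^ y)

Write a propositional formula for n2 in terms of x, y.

~((~(y & x)) ^ y)

n1 = ~(y & x)
n2 = ~(n1 ^ y) = ~((~(y & x)) ^ y)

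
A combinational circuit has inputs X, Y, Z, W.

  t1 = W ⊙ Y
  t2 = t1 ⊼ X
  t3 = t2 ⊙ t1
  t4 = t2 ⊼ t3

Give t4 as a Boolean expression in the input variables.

((W ⊙ Y) ⊼ X) ⊼ (((W ⊙ Y) ⊼ X) ⊙ (W ⊙ Y))

t1 = W ⊙ Y
t2 = t1 ⊼ X = (W ⊙ Y) ⊼ X
t3 = t2 ⊙ t1 = ((W ⊙ Y) ⊼ X) ⊙ (W ⊙ Y)
t4 = t2 ⊼ t3 = ((W ⊙ Y) ⊼ X) ⊼ (((W ⊙ Y) ⊼ X) ⊙ (W ⊙ Y))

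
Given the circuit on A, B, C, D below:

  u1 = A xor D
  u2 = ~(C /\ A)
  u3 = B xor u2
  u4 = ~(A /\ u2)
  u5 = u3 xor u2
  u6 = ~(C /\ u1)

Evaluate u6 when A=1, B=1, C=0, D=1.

u1 = 1 xor 1 = 0
u6 = ~(0 /\ 0) = 1

1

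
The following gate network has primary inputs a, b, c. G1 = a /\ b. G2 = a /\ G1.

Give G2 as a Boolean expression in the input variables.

G1 = a /\ b
G2 = a /\ G1 = a /\ (a /\ b)

a /\ (a /\ b)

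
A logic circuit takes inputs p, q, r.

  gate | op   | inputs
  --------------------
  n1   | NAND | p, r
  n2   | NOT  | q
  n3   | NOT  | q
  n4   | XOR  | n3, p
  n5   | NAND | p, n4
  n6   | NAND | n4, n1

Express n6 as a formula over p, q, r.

(NOT q XOR p) NAND (p NAND r)

n1 = p NAND r
n3 = NOT q
n4 = n3 XOR p = NOT q XOR p
n6 = n4 NAND n1 = (NOT q XOR p) NAND (p NAND r)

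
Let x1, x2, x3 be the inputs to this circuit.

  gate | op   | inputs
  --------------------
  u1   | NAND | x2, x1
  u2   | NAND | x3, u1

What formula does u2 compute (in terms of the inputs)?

x3 NAND (x2 NAND x1)

u1 = x2 NAND x1
u2 = x3 NAND u1 = x3 NAND (x2 NAND x1)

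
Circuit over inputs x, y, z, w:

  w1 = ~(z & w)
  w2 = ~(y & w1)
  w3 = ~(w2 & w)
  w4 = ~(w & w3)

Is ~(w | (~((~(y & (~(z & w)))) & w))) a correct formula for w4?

w1 = ~(z & w)
w2 = ~(y & w1) = ~(y & (~(z & w)))
w3 = ~(w2 & w) = ~((~(y & (~(z & w)))) & w)
w4 = ~(w & w3) = ~(w & (~((~(y & (~(z & w)))) & w)))
At x=0, y=0, z=0, w=0: circuit gives 1, formula gives 0.

No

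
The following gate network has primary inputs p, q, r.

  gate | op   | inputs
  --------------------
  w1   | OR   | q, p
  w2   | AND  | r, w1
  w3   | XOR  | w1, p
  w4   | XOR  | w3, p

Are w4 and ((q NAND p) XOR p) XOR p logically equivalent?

No

w1 = q OR p
w3 = w1 XOR p = (q OR p) XOR p
w4 = w3 XOR p = ((q OR p) XOR p) XOR p
At p=0, q=0, r=0: circuit gives 0, formula gives 1.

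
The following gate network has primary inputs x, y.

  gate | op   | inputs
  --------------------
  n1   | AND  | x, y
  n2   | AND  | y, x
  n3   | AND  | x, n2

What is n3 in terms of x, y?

x AND (y AND x)

n2 = y AND x
n3 = x AND n2 = x AND (y AND x)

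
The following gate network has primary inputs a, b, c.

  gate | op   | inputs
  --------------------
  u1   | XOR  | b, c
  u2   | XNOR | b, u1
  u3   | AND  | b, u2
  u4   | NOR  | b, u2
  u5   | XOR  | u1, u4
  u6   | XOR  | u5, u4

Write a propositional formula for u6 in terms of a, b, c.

((b XOR c) XOR (b NOR (b XNOR (b XOR c)))) XOR (b NOR (b XNOR (b XOR c)))

u1 = b XOR c
u2 = b XNOR u1 = b XNOR (b XOR c)
u4 = b NOR u2 = b NOR (b XNOR (b XOR c))
u5 = u1 XOR u4 = (b XOR c) XOR (b NOR (b XNOR (b XOR c)))
u6 = u5 XOR u4 = ((b XOR c) XOR (b NOR (b XNOR (b XOR c)))) XOR (b NOR (b XNOR (b XOR c)))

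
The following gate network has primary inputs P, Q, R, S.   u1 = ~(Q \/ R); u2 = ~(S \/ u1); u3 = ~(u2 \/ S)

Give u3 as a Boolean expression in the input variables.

~((~(S \/ (~(Q \/ R)))) \/ S)

u1 = ~(Q \/ R)
u2 = ~(S \/ u1) = ~(S \/ (~(Q \/ R)))
u3 = ~(u2 \/ S) = ~((~(S \/ (~(Q \/ R)))) \/ S)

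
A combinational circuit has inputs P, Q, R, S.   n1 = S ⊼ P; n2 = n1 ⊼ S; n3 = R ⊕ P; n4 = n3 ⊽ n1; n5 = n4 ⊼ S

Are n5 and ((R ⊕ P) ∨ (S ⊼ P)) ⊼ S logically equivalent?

No

n1 = S ⊼ P
n3 = R ⊕ P
n4 = n3 ⊽ n1 = (R ⊕ P) ⊽ (S ⊼ P)
n5 = n4 ⊼ S = ((R ⊕ P) ⊽ (S ⊼ P)) ⊼ S
At P=0, Q=0, R=0, S=1: circuit gives 1, formula gives 0.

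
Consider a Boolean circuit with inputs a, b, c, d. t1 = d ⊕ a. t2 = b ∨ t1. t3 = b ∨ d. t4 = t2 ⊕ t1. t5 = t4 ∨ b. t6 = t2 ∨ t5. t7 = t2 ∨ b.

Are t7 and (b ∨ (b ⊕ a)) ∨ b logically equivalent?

t1 = d ⊕ a
t2 = b ∨ t1 = b ∨ (d ⊕ a)
t7 = t2 ∨ b = (b ∨ (d ⊕ a)) ∨ b
At a=0, b=0, c=0, d=1: circuit gives 1, formula gives 0.

No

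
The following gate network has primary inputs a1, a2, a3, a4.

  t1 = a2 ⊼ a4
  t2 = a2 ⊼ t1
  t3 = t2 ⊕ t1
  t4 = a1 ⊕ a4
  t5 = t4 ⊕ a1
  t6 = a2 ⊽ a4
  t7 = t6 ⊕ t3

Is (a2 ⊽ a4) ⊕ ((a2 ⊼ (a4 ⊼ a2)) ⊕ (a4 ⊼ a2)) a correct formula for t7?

Yes

t1 = a2 ⊼ a4
t2 = a2 ⊼ t1 = a2 ⊼ (a2 ⊼ a4)
t3 = t2 ⊕ t1 = (a2 ⊼ (a2 ⊼ a4)) ⊕ (a2 ⊼ a4)
t6 = a2 ⊽ a4
t7 = t6 ⊕ t3 = (a2 ⊽ a4) ⊕ ((a2 ⊼ (a2 ⊼ a4)) ⊕ (a2 ⊼ a4))
At a1=0, a2=0, a3=0, a4=1: circuit gives 0, formula gives 0.
At a1=0, a2=0, a3=0, a4=0: circuit gives 1, formula gives 1.
Agrees on all 16 inputs.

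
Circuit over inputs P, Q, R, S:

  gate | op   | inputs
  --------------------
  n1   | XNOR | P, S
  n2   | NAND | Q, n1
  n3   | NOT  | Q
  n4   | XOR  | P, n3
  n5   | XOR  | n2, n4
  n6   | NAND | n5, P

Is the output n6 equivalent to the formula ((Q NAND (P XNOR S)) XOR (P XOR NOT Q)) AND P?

n1 = P XNOR S
n2 = Q NAND n1 = Q NAND (P XNOR S)
n3 = NOT Q
n4 = P XOR n3 = P XOR NOT Q
n5 = n2 XOR n4 = (Q NAND (P XNOR S)) XOR (P XOR NOT Q)
n6 = n5 NAND P = ((Q NAND (P XNOR S)) XOR (P XOR NOT Q)) NAND P
At P=0, Q=0, R=0, S=0: circuit gives 1, formula gives 0.

No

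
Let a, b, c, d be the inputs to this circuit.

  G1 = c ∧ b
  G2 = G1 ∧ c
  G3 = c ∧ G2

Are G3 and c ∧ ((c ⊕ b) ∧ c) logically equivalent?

No

G1 = c ∧ b
G2 = G1 ∧ c = (c ∧ b) ∧ c
G3 = c ∧ G2 = c ∧ ((c ∧ b) ∧ c)
At a=0, b=0, c=1, d=0: circuit gives 0, formula gives 1.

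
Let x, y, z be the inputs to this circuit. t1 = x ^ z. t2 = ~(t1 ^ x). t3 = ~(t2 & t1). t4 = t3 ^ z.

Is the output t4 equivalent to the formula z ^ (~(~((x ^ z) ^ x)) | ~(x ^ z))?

t1 = x ^ z
t2 = ~(t1 ^ x) = ~((x ^ z) ^ x)
t3 = ~(t2 & t1) = ~((~((x ^ z) ^ x)) & (x ^ z))
t4 = t3 ^ z = (~((~((x ^ z) ^ x)) & (x ^ z))) ^ z
At x=0, y=0, z=1: circuit gives 0, formula gives 0.
At x=0, y=0, z=0: circuit gives 1, formula gives 1.
Agrees on all 8 inputs.

Yes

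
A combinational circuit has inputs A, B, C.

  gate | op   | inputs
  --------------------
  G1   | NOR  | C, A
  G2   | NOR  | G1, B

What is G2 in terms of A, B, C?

(C NOR A) NOR B

G1 = C NOR A
G2 = G1 NOR B = (C NOR A) NOR B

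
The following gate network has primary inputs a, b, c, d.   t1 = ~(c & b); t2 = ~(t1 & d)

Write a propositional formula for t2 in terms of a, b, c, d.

~((~(c & b)) & d)

t1 = ~(c & b)
t2 = ~(t1 & d) = ~((~(c & b)) & d)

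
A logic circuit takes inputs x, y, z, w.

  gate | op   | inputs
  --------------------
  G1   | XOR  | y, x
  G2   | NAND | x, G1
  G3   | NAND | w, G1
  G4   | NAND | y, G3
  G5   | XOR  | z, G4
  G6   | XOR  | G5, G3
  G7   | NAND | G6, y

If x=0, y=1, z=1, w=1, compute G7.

1

G1 = 1 XOR 0 = 1
G3 = 1 NAND 1 = 0
G4 = 1 NAND 0 = 1
G5 = 1 XOR 1 = 0
G6 = 0 XOR 0 = 0
G7 = 0 NAND 1 = 1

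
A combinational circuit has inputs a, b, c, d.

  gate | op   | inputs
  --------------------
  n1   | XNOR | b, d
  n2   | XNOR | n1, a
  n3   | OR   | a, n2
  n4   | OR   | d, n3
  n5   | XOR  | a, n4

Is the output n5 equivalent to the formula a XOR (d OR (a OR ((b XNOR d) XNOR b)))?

No

n1 = b XNOR d
n2 = n1 XNOR a = (b XNOR d) XNOR a
n3 = a OR n2 = a OR ((b XNOR d) XNOR a)
n4 = d OR n3 = d OR (a OR ((b XNOR d) XNOR a))
n5 = a XOR n4 = a XOR (d OR (a OR ((b XNOR d) XNOR a)))
At a=0, b=1, c=0, d=0: circuit gives 1, formula gives 0.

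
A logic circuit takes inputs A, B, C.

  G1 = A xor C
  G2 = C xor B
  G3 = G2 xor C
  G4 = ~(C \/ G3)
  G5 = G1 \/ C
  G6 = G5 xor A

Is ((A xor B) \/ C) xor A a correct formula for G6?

No

G1 = A xor C
G5 = G1 \/ C = (A xor C) \/ C
G6 = G5 xor A = ((A xor C) \/ C) xor A
At A=0, B=1, C=0: circuit gives 0, formula gives 1.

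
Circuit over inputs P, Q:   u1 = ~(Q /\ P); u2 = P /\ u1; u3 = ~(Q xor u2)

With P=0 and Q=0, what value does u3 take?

u1 = ~(0 /\ 0) = 1
u2 = 0 /\ 1 = 0
u3 = ~(0 xor 0) = 1

1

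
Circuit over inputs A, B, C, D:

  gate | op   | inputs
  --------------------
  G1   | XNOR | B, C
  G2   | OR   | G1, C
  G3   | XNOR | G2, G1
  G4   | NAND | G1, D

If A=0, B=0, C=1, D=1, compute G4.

1

G1 = 0 XNOR 1 = 0
G4 = 0 NAND 1 = 1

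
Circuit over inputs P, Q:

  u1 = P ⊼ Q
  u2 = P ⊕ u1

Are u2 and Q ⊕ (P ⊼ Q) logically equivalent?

u1 = P ⊼ Q
u2 = P ⊕ u1 = P ⊕ (P ⊼ Q)
At P=0, Q=1: circuit gives 1, formula gives 0.

No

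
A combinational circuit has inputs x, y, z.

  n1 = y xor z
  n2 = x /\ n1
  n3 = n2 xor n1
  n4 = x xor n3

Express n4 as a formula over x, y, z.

n1 = y xor z
n2 = x /\ n1 = x /\ (y xor z)
n3 = n2 xor n1 = (x /\ (y xor z)) xor (y xor z)
n4 = x xor n3 = x xor ((x /\ (y xor z)) xor (y xor z))

x xor ((x /\ (y xor z)) xor (y xor z))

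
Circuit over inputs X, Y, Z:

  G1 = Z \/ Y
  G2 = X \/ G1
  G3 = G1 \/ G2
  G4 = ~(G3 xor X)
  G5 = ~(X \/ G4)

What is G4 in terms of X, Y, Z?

~(((Z \/ Y) \/ (X \/ (Z \/ Y))) xor X)

G1 = Z \/ Y
G2 = X \/ G1 = X \/ (Z \/ Y)
G3 = G1 \/ G2 = (Z \/ Y) \/ (X \/ (Z \/ Y))
G4 = ~(G3 xor X) = ~(((Z \/ Y) \/ (X \/ (Z \/ Y))) xor X)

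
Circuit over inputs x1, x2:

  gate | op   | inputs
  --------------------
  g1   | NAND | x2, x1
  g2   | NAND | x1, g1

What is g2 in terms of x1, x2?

x1 NAND (x2 NAND x1)

g1 = x2 NAND x1
g2 = x1 NAND g1 = x1 NAND (x2 NAND x1)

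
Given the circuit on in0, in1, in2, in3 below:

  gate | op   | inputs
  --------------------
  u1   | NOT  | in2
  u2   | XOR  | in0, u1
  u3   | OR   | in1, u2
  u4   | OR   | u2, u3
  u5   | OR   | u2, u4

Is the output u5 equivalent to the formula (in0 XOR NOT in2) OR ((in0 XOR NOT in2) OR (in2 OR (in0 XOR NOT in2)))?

No

u1 = NOT in2
u2 = in0 XOR u1 = in0 XOR NOT in2
u3 = in1 OR u2 = in1 OR (in0 XOR NOT in2)
u4 = u2 OR u3 = (in0 XOR NOT in2) OR (in1 OR (in0 XOR NOT in2))
u5 = u2 OR u4 = (in0 XOR NOT in2) OR ((in0 XOR NOT in2) OR (in1 OR (in0 XOR NOT in2)))
At in0=0, in1=0, in2=1, in3=0: circuit gives 0, formula gives 1.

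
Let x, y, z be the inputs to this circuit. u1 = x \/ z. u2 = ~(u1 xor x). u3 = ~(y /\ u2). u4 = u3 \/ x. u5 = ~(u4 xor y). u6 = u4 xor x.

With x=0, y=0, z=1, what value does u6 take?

1

u1 = 0 \/ 1 = 1
u2 = ~(1 xor 0) = 0
u3 = ~(0 /\ 0) = 1
u4 = 1 \/ 0 = 1
u6 = 1 xor 0 = 1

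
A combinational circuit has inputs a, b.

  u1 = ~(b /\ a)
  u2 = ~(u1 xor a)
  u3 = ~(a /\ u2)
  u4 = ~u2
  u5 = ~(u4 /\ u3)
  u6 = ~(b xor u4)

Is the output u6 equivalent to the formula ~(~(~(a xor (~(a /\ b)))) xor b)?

Yes

u1 = ~(b /\ a)
u2 = ~(u1 xor a) = ~((~(b /\ a)) xor a)
u4 = ~u2 = ~(~((~(b /\ a)) xor a))
u6 = ~(b xor u4) = ~(b xor ~(~((~(b /\ a)) xor a)))
At a=0, b=0: circuit gives 0, formula gives 0.
At a=0, b=1: circuit gives 1, formula gives 1.
Agrees on all 4 inputs.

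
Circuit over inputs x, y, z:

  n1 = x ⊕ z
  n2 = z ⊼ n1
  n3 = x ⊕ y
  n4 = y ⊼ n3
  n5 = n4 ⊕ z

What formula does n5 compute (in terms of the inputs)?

(y ⊼ (x ⊕ y)) ⊕ z

n3 = x ⊕ y
n4 = y ⊼ n3 = y ⊼ (x ⊕ y)
n5 = n4 ⊕ z = (y ⊼ (x ⊕ y)) ⊕ z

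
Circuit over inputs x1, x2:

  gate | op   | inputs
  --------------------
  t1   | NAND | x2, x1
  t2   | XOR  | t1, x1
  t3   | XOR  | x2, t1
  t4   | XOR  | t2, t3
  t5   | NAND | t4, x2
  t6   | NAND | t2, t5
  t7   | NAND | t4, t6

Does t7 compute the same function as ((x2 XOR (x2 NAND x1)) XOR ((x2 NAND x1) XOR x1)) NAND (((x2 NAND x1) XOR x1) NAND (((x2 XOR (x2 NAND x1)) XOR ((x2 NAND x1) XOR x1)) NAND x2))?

t1 = x2 NAND x1
t2 = t1 XOR x1 = (x2 NAND x1) XOR x1
t3 = x2 XOR t1 = x2 XOR (x2 NAND x1)
t4 = t2 XOR t3 = ((x2 NAND x1) XOR x1) XOR (x2 XOR (x2 NAND x1))
t5 = t4 NAND x2 = (((x2 NAND x1) XOR x1) XOR (x2 XOR (x2 NAND x1))) NAND x2
t6 = t2 NAND t5 = ((x2 NAND x1) XOR x1) NAND ((((x2 NAND x1) XOR x1) XOR (x2 XOR (x2 NAND x1))) NAND x2)
t7 = t4 NAND t6 = (((x2 NAND x1) XOR x1) XOR (x2 XOR (x2 NAND x1))) NAND (((x2 NAND x1) XOR x1) NAND ((((x2 NAND x1) XOR x1) XOR (x2 XOR (x2 NAND x1))) NAND x2))
At x1=0, x2=1: circuit gives 0, formula gives 0.
At x1=0, x2=0: circuit gives 1, formula gives 1.
Agrees on all 4 inputs.

Yes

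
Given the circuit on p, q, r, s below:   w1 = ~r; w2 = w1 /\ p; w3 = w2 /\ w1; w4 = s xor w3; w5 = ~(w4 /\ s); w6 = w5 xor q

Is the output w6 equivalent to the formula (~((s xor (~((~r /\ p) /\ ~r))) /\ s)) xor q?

No

w1 = ~r
w2 = w1 /\ p = ~r /\ p
w3 = w2 /\ w1 = (~r /\ p) /\ ~r
w4 = s xor w3 = s xor ((~r /\ p) /\ ~r)
w5 = ~(w4 /\ s) = ~((s xor ((~r /\ p) /\ ~r)) /\ s)
w6 = w5 xor q = (~((s xor ((~r /\ p) /\ ~r)) /\ s)) xor q
At p=0, q=0, r=0, s=1: circuit gives 0, formula gives 1.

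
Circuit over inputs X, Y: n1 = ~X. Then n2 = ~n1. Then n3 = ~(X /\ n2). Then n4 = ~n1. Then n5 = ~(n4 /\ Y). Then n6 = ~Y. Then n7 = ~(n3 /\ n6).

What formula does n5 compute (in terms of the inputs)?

n1 = ~X
n4 = ~n1 = ~~X
n5 = ~(n4 /\ Y) = ~(~~X /\ Y)

~(~~X /\ Y)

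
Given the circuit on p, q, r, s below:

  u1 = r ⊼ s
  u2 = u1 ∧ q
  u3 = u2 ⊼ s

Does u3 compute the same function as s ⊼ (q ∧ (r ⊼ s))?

Yes

u1 = r ⊼ s
u2 = u1 ∧ q = (r ⊼ s) ∧ q
u3 = u2 ⊼ s = ((r ⊼ s) ∧ q) ⊼ s
At p=0, q=1, r=0, s=1: circuit gives 0, formula gives 0.
At p=0, q=0, r=0, s=0: circuit gives 1, formula gives 1.
Agrees on all 16 inputs.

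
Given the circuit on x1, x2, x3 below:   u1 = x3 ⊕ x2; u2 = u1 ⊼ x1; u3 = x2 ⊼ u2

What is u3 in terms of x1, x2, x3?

u1 = x3 ⊕ x2
u2 = u1 ⊼ x1 = (x3 ⊕ x2) ⊼ x1
u3 = x2 ⊼ u2 = x2 ⊼ ((x3 ⊕ x2) ⊼ x1)

x2 ⊼ ((x3 ⊕ x2) ⊼ x1)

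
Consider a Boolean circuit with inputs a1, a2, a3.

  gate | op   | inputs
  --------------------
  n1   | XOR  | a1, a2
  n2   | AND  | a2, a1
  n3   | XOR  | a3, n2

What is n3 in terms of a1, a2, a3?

n2 = a2 AND a1
n3 = a3 XOR n2 = a3 XOR (a2 AND a1)

a3 XOR (a2 AND a1)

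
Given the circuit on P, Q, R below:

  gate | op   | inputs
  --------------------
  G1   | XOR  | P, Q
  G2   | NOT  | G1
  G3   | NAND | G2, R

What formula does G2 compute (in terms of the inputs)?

NOT (P XOR Q)

G1 = P XOR Q
G2 = NOT G1 = NOT (P XOR Q)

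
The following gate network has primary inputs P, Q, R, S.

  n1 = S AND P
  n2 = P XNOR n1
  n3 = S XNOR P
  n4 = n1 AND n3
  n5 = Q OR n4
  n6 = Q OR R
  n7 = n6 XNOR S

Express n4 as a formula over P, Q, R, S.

n1 = S AND P
n3 = S XNOR P
n4 = n1 AND n3 = (S AND P) AND (S XNOR P)

(S AND P) AND (S XNOR P)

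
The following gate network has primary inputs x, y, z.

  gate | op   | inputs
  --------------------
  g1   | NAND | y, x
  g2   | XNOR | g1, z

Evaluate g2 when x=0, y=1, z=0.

0

g1 = 1 NAND 0 = 1
g2 = 1 XNOR 0 = 0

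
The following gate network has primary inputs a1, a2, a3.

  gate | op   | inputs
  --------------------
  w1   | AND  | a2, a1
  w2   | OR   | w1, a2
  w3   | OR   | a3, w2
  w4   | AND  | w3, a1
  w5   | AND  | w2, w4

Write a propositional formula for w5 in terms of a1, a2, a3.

w1 = a2 AND a1
w2 = w1 OR a2 = (a2 AND a1) OR a2
w3 = a3 OR w2 = a3 OR ((a2 AND a1) OR a2)
w4 = w3 AND a1 = (a3 OR ((a2 AND a1) OR a2)) AND a1
w5 = w2 AND w4 = ((a2 AND a1) OR a2) AND ((a3 OR ((a2 AND a1) OR a2)) AND a1)

((a2 AND a1) OR a2) AND ((a3 OR ((a2 AND a1) OR a2)) AND a1)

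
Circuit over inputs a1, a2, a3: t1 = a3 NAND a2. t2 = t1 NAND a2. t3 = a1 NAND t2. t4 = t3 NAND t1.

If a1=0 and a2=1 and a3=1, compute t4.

1

t1 = 1 NAND 1 = 0
t2 = 0 NAND 1 = 1
t3 = 0 NAND 1 = 1
t4 = 1 NAND 0 = 1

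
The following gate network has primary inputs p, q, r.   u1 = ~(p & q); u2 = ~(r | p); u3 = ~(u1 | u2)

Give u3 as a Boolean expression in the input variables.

u1 = ~(p & q)
u2 = ~(r | p)
u3 = ~(u1 | u2) = ~((~(p & q)) | (~(r | p)))

~((~(p & q)) | (~(r | p)))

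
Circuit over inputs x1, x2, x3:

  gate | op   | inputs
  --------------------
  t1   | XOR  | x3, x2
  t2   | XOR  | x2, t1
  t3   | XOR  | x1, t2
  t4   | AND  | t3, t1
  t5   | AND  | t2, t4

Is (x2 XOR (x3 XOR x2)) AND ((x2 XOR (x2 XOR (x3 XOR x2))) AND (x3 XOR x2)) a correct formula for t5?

t1 = x3 XOR x2
t2 = x2 XOR t1 = x2 XOR (x3 XOR x2)
t3 = x1 XOR t2 = x1 XOR (x2 XOR (x3 XOR x2))
t4 = t3 AND t1 = (x1 XOR (x2 XOR (x3 XOR x2))) AND (x3 XOR x2)
t5 = t2 AND t4 = (x2 XOR (x3 XOR x2)) AND ((x1 XOR (x2 XOR (x3 XOR x2))) AND (x3 XOR x2))
At x1=1, x2=0, x3=1: circuit gives 0, formula gives 1.

No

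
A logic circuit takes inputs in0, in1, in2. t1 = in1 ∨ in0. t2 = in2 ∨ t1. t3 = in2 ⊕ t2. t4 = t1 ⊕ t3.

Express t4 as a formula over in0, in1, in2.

(in1 ∨ in0) ⊕ (in2 ⊕ (in2 ∨ (in1 ∨ in0)))

t1 = in1 ∨ in0
t2 = in2 ∨ t1 = in2 ∨ (in1 ∨ in0)
t3 = in2 ⊕ t2 = in2 ⊕ (in2 ∨ (in1 ∨ in0))
t4 = t1 ⊕ t3 = (in1 ∨ in0) ⊕ (in2 ⊕ (in2 ∨ (in1 ∨ in0)))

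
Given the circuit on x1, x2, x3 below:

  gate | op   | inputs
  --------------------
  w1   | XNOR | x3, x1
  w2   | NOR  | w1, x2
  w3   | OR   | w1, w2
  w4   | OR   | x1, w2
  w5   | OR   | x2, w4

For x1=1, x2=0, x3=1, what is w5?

w1 = 1 XNOR 1 = 1
w2 = 1 NOR 0 = 0
w4 = 1 OR 0 = 1
w5 = 0 OR 1 = 1

1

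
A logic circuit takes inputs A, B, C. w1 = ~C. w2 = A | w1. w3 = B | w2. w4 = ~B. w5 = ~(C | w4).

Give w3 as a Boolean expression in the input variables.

w1 = ~C
w2 = A | w1 = A | ~C
w3 = B | w2 = B | (A | ~C)

B | (A | ~C)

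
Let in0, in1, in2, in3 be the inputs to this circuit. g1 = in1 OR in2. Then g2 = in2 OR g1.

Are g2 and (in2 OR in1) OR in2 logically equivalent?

Yes

g1 = in1 OR in2
g2 = in2 OR g1 = in2 OR (in1 OR in2)
At in0=0, in1=0, in2=0, in3=0: circuit gives 0, formula gives 0.
At in0=0, in1=0, in2=1, in3=0: circuit gives 1, formula gives 1.
Agrees on all 16 inputs.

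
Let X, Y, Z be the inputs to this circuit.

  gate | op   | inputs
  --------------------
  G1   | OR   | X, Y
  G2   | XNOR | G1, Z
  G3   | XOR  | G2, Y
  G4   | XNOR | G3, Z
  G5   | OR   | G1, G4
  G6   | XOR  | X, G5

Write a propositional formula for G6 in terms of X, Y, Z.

X XOR ((X OR Y) OR ((((X OR Y) XNOR Z) XOR Y) XNOR Z))

G1 = X OR Y
G2 = G1 XNOR Z = (X OR Y) XNOR Z
G3 = G2 XOR Y = ((X OR Y) XNOR Z) XOR Y
G4 = G3 XNOR Z = (((X OR Y) XNOR Z) XOR Y) XNOR Z
G5 = G1 OR G4 = (X OR Y) OR ((((X OR Y) XNOR Z) XOR Y) XNOR Z)
G6 = X XOR G5 = X XOR ((X OR Y) OR ((((X OR Y) XNOR Z) XOR Y) XNOR Z))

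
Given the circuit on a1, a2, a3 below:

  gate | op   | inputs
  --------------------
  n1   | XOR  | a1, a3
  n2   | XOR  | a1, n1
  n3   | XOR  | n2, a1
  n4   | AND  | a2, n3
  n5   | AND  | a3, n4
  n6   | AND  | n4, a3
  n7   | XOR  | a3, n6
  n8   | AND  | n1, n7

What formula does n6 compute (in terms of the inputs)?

(a2 AND ((a1 XOR (a1 XOR a3)) XOR a1)) AND a3

n1 = a1 XOR a3
n2 = a1 XOR n1 = a1 XOR (a1 XOR a3)
n3 = n2 XOR a1 = (a1 XOR (a1 XOR a3)) XOR a1
n4 = a2 AND n3 = a2 AND ((a1 XOR (a1 XOR a3)) XOR a1)
n6 = n4 AND a3 = (a2 AND ((a1 XOR (a1 XOR a3)) XOR a1)) AND a3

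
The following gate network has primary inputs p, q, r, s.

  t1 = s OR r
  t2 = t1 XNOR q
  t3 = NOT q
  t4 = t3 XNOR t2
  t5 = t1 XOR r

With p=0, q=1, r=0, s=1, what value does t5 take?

1

t1 = 1 OR 0 = 1
t5 = 1 XOR 0 = 1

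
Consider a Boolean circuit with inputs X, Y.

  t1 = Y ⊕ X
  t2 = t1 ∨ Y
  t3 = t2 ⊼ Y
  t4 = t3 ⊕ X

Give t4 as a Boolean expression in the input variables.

t1 = Y ⊕ X
t2 = t1 ∨ Y = (Y ⊕ X) ∨ Y
t3 = t2 ⊼ Y = ((Y ⊕ X) ∨ Y) ⊼ Y
t4 = t3 ⊕ X = (((Y ⊕ X) ∨ Y) ⊼ Y) ⊕ X

(((Y ⊕ X) ∨ Y) ⊼ Y) ⊕ X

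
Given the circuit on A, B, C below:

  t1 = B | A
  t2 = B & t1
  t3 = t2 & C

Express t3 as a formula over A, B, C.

t1 = B | A
t2 = B & t1 = B & (B | A)
t3 = t2 & C = (B & (B | A)) & C

(B & (B | A)) & C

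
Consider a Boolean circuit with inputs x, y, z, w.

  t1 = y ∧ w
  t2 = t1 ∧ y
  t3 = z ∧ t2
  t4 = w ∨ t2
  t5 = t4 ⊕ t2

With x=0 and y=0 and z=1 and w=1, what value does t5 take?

1

t1 = 0 ∧ 1 = 0
t2 = 0 ∧ 0 = 0
t4 = 1 ∨ 0 = 1
t5 = 1 ⊕ 0 = 1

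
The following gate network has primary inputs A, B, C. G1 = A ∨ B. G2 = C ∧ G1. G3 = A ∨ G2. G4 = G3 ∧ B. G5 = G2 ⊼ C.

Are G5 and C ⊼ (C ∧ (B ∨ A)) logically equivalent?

G1 = A ∨ B
G2 = C ∧ G1 = C ∧ (A ∨ B)
G5 = G2 ⊼ C = (C ∧ (A ∨ B)) ⊼ C
At A=0, B=1, C=1: circuit gives 0, formula gives 0.
At A=0, B=0, C=0: circuit gives 1, formula gives 1.
Agrees on all 8 inputs.

Yes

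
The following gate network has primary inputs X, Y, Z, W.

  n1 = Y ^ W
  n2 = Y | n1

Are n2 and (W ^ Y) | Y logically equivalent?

n1 = Y ^ W
n2 = Y | n1 = Y | (Y ^ W)
At X=0, Y=0, Z=0, W=0: circuit gives 0, formula gives 0.
At X=0, Y=0, Z=0, W=1: circuit gives 1, formula gives 1.
Agrees on all 16 inputs.

Yes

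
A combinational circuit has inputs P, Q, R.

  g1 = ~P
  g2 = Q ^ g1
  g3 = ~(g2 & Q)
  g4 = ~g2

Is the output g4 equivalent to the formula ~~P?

No

g1 = ~P
g2 = Q ^ g1 = Q ^ ~P
g4 = ~g2 = ~(Q ^ ~P)
At P=0, Q=1, R=0: circuit gives 1, formula gives 0.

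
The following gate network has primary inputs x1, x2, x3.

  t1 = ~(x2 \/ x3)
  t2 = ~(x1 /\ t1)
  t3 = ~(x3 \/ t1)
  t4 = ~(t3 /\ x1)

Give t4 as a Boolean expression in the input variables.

t1 = ~(x2 \/ x3)
t3 = ~(x3 \/ t1) = ~(x3 \/ (~(x2 \/ x3)))
t4 = ~(t3 /\ x1) = ~((~(x3 \/ (~(x2 \/ x3)))) /\ x1)

~((~(x3 \/ (~(x2 \/ x3)))) /\ x1)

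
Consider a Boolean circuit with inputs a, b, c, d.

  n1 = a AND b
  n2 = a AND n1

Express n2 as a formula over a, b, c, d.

a AND (a AND b)

n1 = a AND b
n2 = a AND n1 = a AND (a AND b)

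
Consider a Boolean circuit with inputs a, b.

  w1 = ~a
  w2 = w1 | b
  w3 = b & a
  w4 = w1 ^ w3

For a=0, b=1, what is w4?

w1 = ~0 = 1
w3 = 1 & 0 = 0
w4 = 1 ^ 0 = 1

1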